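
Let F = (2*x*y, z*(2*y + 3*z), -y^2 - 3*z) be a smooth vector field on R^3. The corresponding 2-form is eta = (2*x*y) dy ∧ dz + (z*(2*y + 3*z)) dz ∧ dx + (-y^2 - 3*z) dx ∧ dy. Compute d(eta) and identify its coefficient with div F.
d(eta) = (2*y + 2*z - 3) dx ∧ dy ∧ dz; div F = 2*y + 2*z - 3

For a 2-form in R^3 of the form above, applying d gives a 3-form with coefficient ∂P/∂x + ∂Q/∂y + ∂R/∂z:
  ∂P/∂x = 2*y
  ∂Q/∂y = 2*z
  ∂R/∂z = -3
Sum = 2*y + 2*z - 3, which is exactly div F.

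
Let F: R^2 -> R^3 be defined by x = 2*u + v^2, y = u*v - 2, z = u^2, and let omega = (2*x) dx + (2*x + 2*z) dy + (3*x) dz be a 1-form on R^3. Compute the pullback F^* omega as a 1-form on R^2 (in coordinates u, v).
F^* omega = (2*u^2*v + 12*u^2 + 6*u*v^2 + 4*u*v + 8*u + 2*v^3 + 4*v^2) du + (2*u^3 + 4*u^2 + 2*u*v^2 + 8*u*v + 4*v^3) dv

Using F^*(f dg) = (f ∘ F) d(g ∘ F), substitute each coordinate x_i by F_i(u, v) in f_i, and replace dx_i by d F_i = (∂F_i/∂u) du + (∂F_i/∂v) dv.
  For the x component: f_1(F) = 4*u + 2*v^2; d F_1 = (2) du + (2*v) dv
  For the y component: f_2(F) = 2*u^2 + 4*u + 2*v^2; d F_2 = (v) du + (u) dv
  For the z component: f_3(F) = 6*u + 3*v^2; d F_3 = (2*u) du + (0) dv
Combining and collecting du, dv coefficients:
  coeff of du: 2*u^2*v + 12*u^2 + 6*u*v^2 + 4*u*v + 8*u + 2*v^3 + 4*v^2
  coeff of dv: 2*u^3 + 4*u^2 + 2*u*v^2 + 8*u*v + 4*v^3
F^* omega = (2*u^2*v + 12*u^2 + 6*u*v^2 + 4*u*v + 8*u + 2*v^3 + 4*v^2) du + (2*u^3 + 4*u^2 + 2*u*v^2 + 8*u*v + 4*v^3) dv.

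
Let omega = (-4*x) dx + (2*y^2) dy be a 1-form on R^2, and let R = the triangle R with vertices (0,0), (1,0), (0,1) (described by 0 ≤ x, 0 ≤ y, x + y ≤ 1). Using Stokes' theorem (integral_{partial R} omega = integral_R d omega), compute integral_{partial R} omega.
integral_(partial R) omega = 0

Stokes: integral_partial_R omega = integral_R d omega with d omega = (∂Q/∂x - ∂P/∂y) dx ∧ dy.
  ∂Q/∂x = 0
  ∂P/∂y = 0
  integrand = ∂Q/∂x - ∂P/∂y = 0.
Integrating over R: integral_0^1 integral_0^{1-x} (0) dy dx = 0.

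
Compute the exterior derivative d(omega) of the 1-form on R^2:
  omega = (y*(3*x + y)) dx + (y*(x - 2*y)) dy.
d(omega) = (-3*x - y) dx ∧ dy

For a 1-form omega = sum_i f_i dx_i, the exterior derivative is
  d(omega) = sum_{i < j} (∂f_j/∂x_i - ∂f_i/∂x_j) dx_i ∧ dx_j.
  coefficient of dx ∧ dy: ∂f_2/∂x - ∂f_1/∂y = ∂(y*(x - 2*y))/∂x - ∂(y*(3*x + y))/∂y = -3*x - y
Assembling: d(omega) = (-3*x - y) dx ∧ dy.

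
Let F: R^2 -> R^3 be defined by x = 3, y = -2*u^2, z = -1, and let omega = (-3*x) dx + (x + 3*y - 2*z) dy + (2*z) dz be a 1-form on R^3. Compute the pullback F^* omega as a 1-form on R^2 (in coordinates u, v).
F^* omega = (24*u^3 - 20*u) du

Using F^*(f dg) = (f ∘ F) d(g ∘ F), substitute each coordinate x_i by F_i(u, v) in f_i, and replace dx_i by d F_i = (∂F_i/∂u) du + (∂F_i/∂v) dv.
  For the x component: f_1(F) = -9; d F_1 = (0) du + (0) dv
  For the y component: f_2(F) = 5 - 6*u^2; d F_2 = (-4*u) du + (0) dv
  For the z component: f_3(F) = -2; d F_3 = (0) du + (0) dv
Combining and collecting du, dv coefficients:
  coeff of du: 24*u^3 - 20*u
  coeff of dv: 0
F^* omega = (24*u^3 - 20*u) du.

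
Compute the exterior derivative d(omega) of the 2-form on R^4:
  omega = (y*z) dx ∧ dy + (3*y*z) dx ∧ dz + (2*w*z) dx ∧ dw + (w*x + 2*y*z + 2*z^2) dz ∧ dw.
d(omega) = (y - 3*z) dx ∧ dy ∧ dz + (-w) dx ∧ dz ∧ dw + (2*z) dy ∧ dz ∧ dw

For a 2-form omega = sum_{i<j} g_{ij} dx_i ∧ dx_j, the exterior derivative is
  d(omega) = sum_{i<j} d(g_{ij}) ∧ dx_i ∧ dx_j = sum_{i<j, k} (∂g_{ij}/∂x_k) dx_k ∧ dx_i ∧ dx_j.
Expand each term, using dx_k ∧ dx_i ∧ dx_j = sgn(permutation) dx_{(a)} ∧ dx_{(b)} ∧ dx_{(c)} with (a < b < c) sorted:
  d(y*z) includes (∂/∂z)(y*z) dz = (y) dz, which multiplied by dx ∧ dy gives (y) dx ∧ dy ∧ dz
  d(3*y*z) includes (∂/∂y)(3*y*z) dy = (3*z) dy, which multiplied by dx ∧ dz gives (-3*z) dx ∧ dy ∧ dz
  d(2*w*z) includes (∂/∂z)(2*w*z) dz = (2*w) dz, which multiplied by dx ∧ dw gives (-2*w) dx ∧ dz ∧ dw
  d(w*x + 2*y*z + 2*z^2) includes (∂/∂x)(w*x + 2*y*z + 2*z^2) dx = (w) dx, which multiplied by dz ∧ dw gives (w) dx ∧ dz ∧ dw
  d(w*x + 2*y*z + 2*z^2) includes (∂/∂y)(w*x + 2*y*z + 2*z^2) dy = (2*z) dy, which multiplied by dz ∧ dw gives (2*z) dy ∧ dz ∧ dw
Collecting like 3-forms: d(omega) = (y - 3*z) dx ∧ dy ∧ dz + (-w) dx ∧ dz ∧ dw + (2*z) dy ∧ dz ∧ dw.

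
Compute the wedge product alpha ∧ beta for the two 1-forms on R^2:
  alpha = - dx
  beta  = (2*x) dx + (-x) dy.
alpha ∧ beta = (x) dx ∧ dy

Distribute the wedge, using dx_i ∧ dx_j = -dx_j ∧ dx_i and dx_i ∧ dx_i = 0. For each pair (i, j) with i < j, the coefficient of dx_i ∧ dx_j in alpha ∧ beta is (alpha_i * beta_j - alpha_j * beta_i). Collecting: alpha ∧ beta = (x) dx ∧ dy.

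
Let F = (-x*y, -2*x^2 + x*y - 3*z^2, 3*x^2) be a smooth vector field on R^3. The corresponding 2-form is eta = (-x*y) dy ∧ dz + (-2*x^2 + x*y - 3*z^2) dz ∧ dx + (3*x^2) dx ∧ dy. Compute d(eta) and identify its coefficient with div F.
d(eta) = (x - y) dx ∧ dy ∧ dz; div F = x - y

For a 2-form in R^3 of the form above, applying d gives a 3-form with coefficient ∂P/∂x + ∂Q/∂y + ∂R/∂z:
  ∂P/∂x = -y
  ∂Q/∂y = x
  ∂R/∂z = 0
Sum = x - y, which is exactly div F.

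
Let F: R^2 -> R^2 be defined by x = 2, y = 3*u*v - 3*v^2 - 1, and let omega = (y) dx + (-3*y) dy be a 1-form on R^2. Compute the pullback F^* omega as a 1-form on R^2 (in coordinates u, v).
F^* omega = (9*v*(-3*u*v + 3*v^2 + 1)) du + (-27*u^2*v + 81*u*v^2 + 9*u - 54*v^3 - 18*v) dv

Using F^*(f dg) = (f ∘ F) d(g ∘ F), substitute each coordinate x_i by F_i(u, v) in f_i, and replace dx_i by d F_i = (∂F_i/∂u) du + (∂F_i/∂v) dv.
  For the x component: f_1(F) = 3*u*v - 3*v^2 - 1; d F_1 = (0) du + (0) dv
  For the y component: f_2(F) = -9*u*v + 9*v^2 + 3; d F_2 = (3*v) du + (3*u - 6*v) dv
Combining and collecting du, dv coefficients:
  coeff of du: 9*v*(-3*u*v + 3*v^2 + 1)
  coeff of dv: -27*u^2*v + 81*u*v^2 + 9*u - 54*v^3 - 18*v
F^* omega = (9*v*(-3*u*v + 3*v^2 + 1)) du + (-27*u^2*v + 81*u*v^2 + 9*u - 54*v^3 - 18*v) dv.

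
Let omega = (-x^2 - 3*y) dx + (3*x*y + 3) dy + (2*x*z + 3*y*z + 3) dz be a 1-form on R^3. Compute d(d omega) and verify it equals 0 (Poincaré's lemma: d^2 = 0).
d(d omega) = 0

Step 1: d omega = sum_{i<j} (∂f_j/∂x_i - ∂f_i/∂x_j) dx_i ∧ dx_j:
  coeff of dx ∧ dy: 3*y + 3
  coeff of dx ∧ dz: 2*z
  coeff of dy ∧ dz: 3*z
Step 2: Apply d again to each 2-form coefficient. The only possible 3-form in R^3 is dx ∧ dy ∧ dz, with coefficient
  ∂(coeff of dy∧dz)/∂x - ∂(coeff of dx∧dz)/∂y + ∂(coeff of dx∧dy)/∂z
  = ∂/∂x (3*z) - ∂/∂y (2*z) + ∂/∂z (3*y + 3).
Each of these terms simplifies to sums of mixed partials that cancel in pairs. The result is 0 (by equality of mixed partials for smooth functions — Schwarz / Clairaut).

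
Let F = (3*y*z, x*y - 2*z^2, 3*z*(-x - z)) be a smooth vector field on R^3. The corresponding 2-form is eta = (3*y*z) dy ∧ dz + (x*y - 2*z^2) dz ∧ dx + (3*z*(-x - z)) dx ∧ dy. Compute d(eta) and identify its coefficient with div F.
d(eta) = (-2*x - 6*z) dx ∧ dy ∧ dz; div F = -2*x - 6*z

For a 2-form in R^3 of the form above, applying d gives a 3-form with coefficient ∂P/∂x + ∂Q/∂y + ∂R/∂z:
  ∂P/∂x = 0
  ∂Q/∂y = x
  ∂R/∂z = -3*x - 6*z
Sum = -2*x - 6*z, which is exactly div F.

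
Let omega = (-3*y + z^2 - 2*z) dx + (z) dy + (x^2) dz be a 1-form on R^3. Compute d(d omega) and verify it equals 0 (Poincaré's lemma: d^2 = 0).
d(d omega) = 0

Step 1: d omega = sum_{i<j} (∂f_j/∂x_i - ∂f_i/∂x_j) dx_i ∧ dx_j:
  coeff of dx ∧ dy: 3
  coeff of dx ∧ dz: 2*x - 2*z + 2
  coeff of dy ∧ dz: -1
Step 2: Apply d again to each 2-form coefficient. The only possible 3-form in R^3 is dx ∧ dy ∧ dz, with coefficient
  ∂(coeff of dy∧dz)/∂x - ∂(coeff of dx∧dz)/∂y + ∂(coeff of dx∧dy)/∂z
  = ∂/∂x (-1) - ∂/∂y (2*x - 2*z + 2) + ∂/∂z (3).
Each of these terms simplifies to sums of mixed partials that cancel in pairs. The result is 0 (by equality of mixed partials for smooth functions — Schwarz / Clairaut).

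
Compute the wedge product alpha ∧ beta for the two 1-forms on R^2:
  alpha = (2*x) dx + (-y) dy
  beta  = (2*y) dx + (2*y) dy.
alpha ∧ beta = (2*y*(2*x + y)) dx ∧ dy

Distribute the wedge, using dx_i ∧ dx_j = -dx_j ∧ dx_i and dx_i ∧ dx_i = 0. For each pair (i, j) with i < j, the coefficient of dx_i ∧ dx_j in alpha ∧ beta is (alpha_i * beta_j - alpha_j * beta_i). Collecting: alpha ∧ beta = (2*y*(2*x + y)) dx ∧ dy.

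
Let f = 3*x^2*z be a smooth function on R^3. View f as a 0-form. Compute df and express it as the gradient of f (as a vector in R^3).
df = (6*x*z) dx + (0) dy + (3*x^2) dz; grad f = (6*x*z, 0, 3*x^2)

For a 0-form f, d f = (∂f/∂x) dx + (∂f/∂y) dy + (∂f/∂z) dz. The components of the vector representation are exactly the entries of grad f in Cartesian coordinates:
  ∂f/∂x = 6*x*z
  ∂f/∂y = 0
  ∂f/∂z = 3*x^2.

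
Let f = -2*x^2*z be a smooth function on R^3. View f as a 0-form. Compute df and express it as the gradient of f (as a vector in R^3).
df = (-4*x*z) dx + (0) dy + (-2*x^2) dz; grad f = (-4*x*z, 0, -2*x^2)

For a 0-form f, d f = (∂f/∂x) dx + (∂f/∂y) dy + (∂f/∂z) dz. The components of the vector representation are exactly the entries of grad f in Cartesian coordinates:
  ∂f/∂x = -4*x*z
  ∂f/∂y = 0
  ∂f/∂z = -2*x^2.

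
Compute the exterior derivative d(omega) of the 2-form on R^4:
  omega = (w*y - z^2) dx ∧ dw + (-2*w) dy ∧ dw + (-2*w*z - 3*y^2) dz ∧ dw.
d(omega) = (-w) dx ∧ dy ∧ dw + (2*z) dx ∧ dz ∧ dw + (-6*y) dy ∧ dz ∧ dw

For a 2-form omega = sum_{i<j} g_{ij} dx_i ∧ dx_j, the exterior derivative is
  d(omega) = sum_{i<j} d(g_{ij}) ∧ dx_i ∧ dx_j = sum_{i<j, k} (∂g_{ij}/∂x_k) dx_k ∧ dx_i ∧ dx_j.
Expand each term, using dx_k ∧ dx_i ∧ dx_j = sgn(permutation) dx_{(a)} ∧ dx_{(b)} ∧ dx_{(c)} with (a < b < c) sorted:
  d(w*y - z^2) includes (∂/∂y)(w*y - z^2) dy = (w) dy, which multiplied by dx ∧ dw gives (-w) dx ∧ dy ∧ dw
  d(w*y - z^2) includes (∂/∂z)(w*y - z^2) dz = (-2*z) dz, which multiplied by dx ∧ dw gives (2*z) dx ∧ dz ∧ dw
  d(-2*w*z - 3*y^2) includes (∂/∂y)(-2*w*z - 3*y^2) dy = (-6*y) dy, which multiplied by dz ∧ dw gives (-6*y) dy ∧ dz ∧ dw
Collecting like 3-forms: d(omega) = (-w) dx ∧ dy ∧ dw + (2*z) dx ∧ dz ∧ dw + (-6*y) dy ∧ dz ∧ dw.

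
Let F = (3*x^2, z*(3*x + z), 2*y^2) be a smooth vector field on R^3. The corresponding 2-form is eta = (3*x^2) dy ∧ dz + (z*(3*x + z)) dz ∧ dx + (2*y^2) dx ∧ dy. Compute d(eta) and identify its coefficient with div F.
d(eta) = (6*x) dx ∧ dy ∧ dz; div F = 6*x

For a 2-form in R^3 of the form above, applying d gives a 3-form with coefficient ∂P/∂x + ∂Q/∂y + ∂R/∂z:
  ∂P/∂x = 6*x
  ∂Q/∂y = 0
  ∂R/∂z = 0
Sum = 6*x, which is exactly div F.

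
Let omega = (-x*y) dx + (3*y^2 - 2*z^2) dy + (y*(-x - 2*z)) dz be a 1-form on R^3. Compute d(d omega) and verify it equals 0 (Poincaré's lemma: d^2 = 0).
d(d omega) = 0

Step 1: d omega = sum_{i<j} (∂f_j/∂x_i - ∂f_i/∂x_j) dx_i ∧ dx_j:
  coeff of dx ∧ dy: x
  coeff of dx ∧ dz: -y
  coeff of dy ∧ dz: -x + 2*z
Step 2: Apply d again to each 2-form coefficient. The only possible 3-form in R^3 is dx ∧ dy ∧ dz, with coefficient
  ∂(coeff of dy∧dz)/∂x - ∂(coeff of dx∧dz)/∂y + ∂(coeff of dx∧dy)/∂z
  = ∂/∂x (-x + 2*z) - ∂/∂y (-y) + ∂/∂z (x).
Each of these terms simplifies to sums of mixed partials that cancel in pairs. The result is 0 (by equality of mixed partials for smooth functions — Schwarz / Clairaut).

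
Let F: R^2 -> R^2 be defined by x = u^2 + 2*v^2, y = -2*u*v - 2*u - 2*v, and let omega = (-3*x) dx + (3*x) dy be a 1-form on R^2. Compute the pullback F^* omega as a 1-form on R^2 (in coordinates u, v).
F^* omega = (-6*u^3 - 6*u^2*v - 6*u^2 - 12*u*v^2 - 12*v^3 - 12*v^2) du + (-6*u^3 - 12*u^2*v - 6*u^2 - 12*u*v^2 - 24*v^3 - 12*v^2) dv

Using F^*(f dg) = (f ∘ F) d(g ∘ F), substitute each coordinate x_i by F_i(u, v) in f_i, and replace dx_i by d F_i = (∂F_i/∂u) du + (∂F_i/∂v) dv.
  For the x component: f_1(F) = -3*u^2 - 6*v^2; d F_1 = (2*u) du + (4*v) dv
  For the y component: f_2(F) = 3*u^2 + 6*v^2; d F_2 = (-2*v - 2) du + (-2*u - 2) dv
Combining and collecting du, dv coefficients:
  coeff of du: -6*u^3 - 6*u^2*v - 6*u^2 - 12*u*v^2 - 12*v^3 - 12*v^2
  coeff of dv: -6*u^3 - 12*u^2*v - 6*u^2 - 12*u*v^2 - 24*v^3 - 12*v^2
F^* omega = (-6*u^3 - 6*u^2*v - 6*u^2 - 12*u*v^2 - 12*v^3 - 12*v^2) du + (-6*u^3 - 12*u^2*v - 6*u^2 - 12*u*v^2 - 24*v^3 - 12*v^2) dv.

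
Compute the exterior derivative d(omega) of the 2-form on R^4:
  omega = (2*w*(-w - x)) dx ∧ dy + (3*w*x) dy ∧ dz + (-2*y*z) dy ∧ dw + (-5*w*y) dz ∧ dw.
d(omega) = (-4*w - 2*x) dx ∧ dy ∧ dw + (3*w) dx ∧ dy ∧ dz + (-5*w + 3*x + 2*y) dy ∧ dz ∧ dw

For a 2-form omega = sum_{i<j} g_{ij} dx_i ∧ dx_j, the exterior derivative is
  d(omega) = sum_{i<j} d(g_{ij}) ∧ dx_i ∧ dx_j = sum_{i<j, k} (∂g_{ij}/∂x_k) dx_k ∧ dx_i ∧ dx_j.
Expand each term, using dx_k ∧ dx_i ∧ dx_j = sgn(permutation) dx_{(a)} ∧ dx_{(b)} ∧ dx_{(c)} with (a < b < c) sorted:
  d(2*w*(-w - x)) includes (∂/∂w)(2*w*(-w - x)) dw = (-4*w - 2*x) dw, which multiplied by dx ∧ dy gives (-4*w - 2*x) dx ∧ dy ∧ dw
  d(3*w*x) includes (∂/∂x)(3*w*x) dx = (3*w) dx, which multiplied by dy ∧ dz gives (3*w) dx ∧ dy ∧ dz
  d(3*w*x) includes (∂/∂w)(3*w*x) dw = (3*x) dw, which multiplied by dy ∧ dz gives (3*x) dy ∧ dz ∧ dw
  d(-2*y*z) includes (∂/∂z)(-2*y*z) dz = (-2*y) dz, which multiplied by dy ∧ dw gives (2*y) dy ∧ dz ∧ dw
  d(-5*w*y) includes (∂/∂y)(-5*w*y) dy = (-5*w) dy, which multiplied by dz ∧ dw gives (-5*w) dy ∧ dz ∧ dw
Collecting like 3-forms: d(omega) = (-4*w - 2*x) dx ∧ dy ∧ dw + (3*w) dx ∧ dy ∧ dz + (-5*w + 3*x + 2*y) dy ∧ dz ∧ dw.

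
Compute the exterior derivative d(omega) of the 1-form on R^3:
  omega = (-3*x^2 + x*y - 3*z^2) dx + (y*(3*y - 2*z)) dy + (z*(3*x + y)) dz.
d(omega) = (-x) dx ∧ dy + (9*z) dx ∧ dz + (2*y + z) dy ∧ dz

For a 1-form omega = sum_i f_i dx_i, the exterior derivative is
  d(omega) = sum_{i < j} (∂f_j/∂x_i - ∂f_i/∂x_j) dx_i ∧ dx_j.
  coefficient of dx ∧ dy: ∂f_2/∂x - ∂f_1/∂y = ∂(y*(3*y - 2*z))/∂x - ∂(-3*x^2 + x*y - 3*z^2)/∂y = -x
  coefficient of dx ∧ dz: ∂f_3/∂x - ∂f_1/∂z = ∂(z*(3*x + y))/∂x - ∂(-3*x^2 + x*y - 3*z^2)/∂z = 9*z
  coefficient of dy ∧ dz: ∂f_3/∂y - ∂f_2/∂z = ∂(z*(3*x + y))/∂y - ∂(y*(3*y - 2*z))/∂z = 2*y + z
Assembling: d(omega) = (-x) dx ∧ dy + (9*z) dx ∧ dz + (2*y + z) dy ∧ dz.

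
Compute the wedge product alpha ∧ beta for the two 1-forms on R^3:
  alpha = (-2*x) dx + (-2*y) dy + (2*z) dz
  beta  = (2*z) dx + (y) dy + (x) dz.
alpha ∧ beta = (2*y*(-x + 2*z)) dx ∧ dy + (-2*x^2 - 4*z^2) dx ∧ dz + (-2*y*(x + z)) dy ∧ dz

Distribute the wedge, using dx_i ∧ dx_j = -dx_j ∧ dx_i and dx_i ∧ dx_i = 0. For each pair (i, j) with i < j, the coefficient of dx_i ∧ dx_j in alpha ∧ beta is (alpha_i * beta_j - alpha_j * beta_i). Collecting: alpha ∧ beta = (2*y*(-x + 2*z)) dx ∧ dy + (-2*x^2 - 4*z^2) dx ∧ dz + (-2*y*(x + z)) dy ∧ dz.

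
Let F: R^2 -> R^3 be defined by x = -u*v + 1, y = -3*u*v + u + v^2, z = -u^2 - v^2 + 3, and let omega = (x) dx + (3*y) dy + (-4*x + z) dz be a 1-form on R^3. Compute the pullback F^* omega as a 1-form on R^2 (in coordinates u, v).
F^* omega = (2*u^3 - 8*u^2*v + 30*u*v^2 - 18*u*v + 5*u - 9*v^3 + 3*v^2 - v) du + (30*u^2*v - 9*u^2 - 35*u*v^2 + 6*u*v - u + 8*v^3 + 2*v) dv

Using F^*(f dg) = (f ∘ F) d(g ∘ F), substitute each coordinate x_i by F_i(u, v) in f_i, and replace dx_i by d F_i = (∂F_i/∂u) du + (∂F_i/∂v) dv.
  For the x component: f_1(F) = -u*v + 1; d F_1 = (-v) du + (-u) dv
  For the y component: f_2(F) = -9*u*v + 3*u + 3*v^2; d F_2 = (1 - 3*v) du + (-3*u + 2*v) dv
  For the z component: f_3(F) = -u^2 + 4*u*v - v^2 - 1; d F_3 = (-2*u) du + (-2*v) dv
Combining and collecting du, dv coefficients:
  coeff of du: 2*u^3 - 8*u^2*v + 30*u*v^2 - 18*u*v + 5*u - 9*v^3 + 3*v^2 - v
  coeff of dv: 30*u^2*v - 9*u^2 - 35*u*v^2 + 6*u*v - u + 8*v^3 + 2*v
F^* omega = (2*u^3 - 8*u^2*v + 30*u*v^2 - 18*u*v + 5*u - 9*v^3 + 3*v^2 - v) du + (30*u^2*v - 9*u^2 - 35*u*v^2 + 6*u*v - u + 8*v^3 + 2*v) dv.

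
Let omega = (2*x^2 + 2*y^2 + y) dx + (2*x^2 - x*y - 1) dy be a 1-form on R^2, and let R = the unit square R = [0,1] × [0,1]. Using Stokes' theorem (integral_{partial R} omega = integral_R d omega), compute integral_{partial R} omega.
integral_(partial R) omega = -3/2

Stokes: integral_partial_R omega = integral_R d omega with d omega = (∂Q/∂x - ∂P/∂y) dx ∧ dy.
  ∂Q/∂x = 4*x - y
  ∂P/∂y = 4*y + 1
  integrand = ∂Q/∂x - ∂P/∂y = 4*x - 5*y - 1.
Integrating over R: integral_0^1 integral_0^1 (4*x - 5*y - 1) dx dy = -3/2.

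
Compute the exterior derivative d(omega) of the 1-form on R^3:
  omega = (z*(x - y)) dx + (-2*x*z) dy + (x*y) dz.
d(omega) = (-z) dx ∧ dy + (-x + 2*y) dx ∧ dz + (3*x) dy ∧ dz

For a 1-form omega = sum_i f_i dx_i, the exterior derivative is
  d(omega) = sum_{i < j} (∂f_j/∂x_i - ∂f_i/∂x_j) dx_i ∧ dx_j.
  coefficient of dx ∧ dy: ∂f_2/∂x - ∂f_1/∂y = ∂(-2*x*z)/∂x - ∂(z*(x - y))/∂y = -z
  coefficient of dx ∧ dz: ∂f_3/∂x - ∂f_1/∂z = ∂(x*y)/∂x - ∂(z*(x - y))/∂z = -x + 2*y
  coefficient of dy ∧ dz: ∂f_3/∂y - ∂f_2/∂z = ∂(x*y)/∂y - ∂(-2*x*z)/∂z = 3*x
Assembling: d(omega) = (-z) dx ∧ dy + (-x + 2*y) dx ∧ dz + (3*x) dy ∧ dz.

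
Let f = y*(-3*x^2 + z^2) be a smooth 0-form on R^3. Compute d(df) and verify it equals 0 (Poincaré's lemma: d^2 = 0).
d(df) = 0

Step 1: df = sum_i (∂f/∂x_i) dx_i = (-6*x*y) dx + (-3*x^2 + z^2) dy + (2*y*z) dz.
Step 2: Apply d again. Using the 1-form formula, the coefficient of dx ∧ dy in d(df) is ∂^2 f/∂x ∂y - ∂^2 f/∂y ∂x = (-6*x) - (-6*x) = 0 (equality of mixed partials for smooth f).
Similarly for dx ∧ dz and dy ∧ dz — all coefficients vanish. So d(df) = 0.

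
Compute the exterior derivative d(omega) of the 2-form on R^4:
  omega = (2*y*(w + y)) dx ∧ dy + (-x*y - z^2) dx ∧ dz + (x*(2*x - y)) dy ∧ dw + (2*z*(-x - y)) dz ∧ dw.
d(omega) = (4*x + y) dx ∧ dy ∧ dw + (x) dx ∧ dy ∧ dz + (-2*z) dx ∧ dz ∧ dw + (-2*z) dy ∧ dz ∧ dw

For a 2-form omega = sum_{i<j} g_{ij} dx_i ∧ dx_j, the exterior derivative is
  d(omega) = sum_{i<j} d(g_{ij}) ∧ dx_i ∧ dx_j = sum_{i<j, k} (∂g_{ij}/∂x_k) dx_k ∧ dx_i ∧ dx_j.
Expand each term, using dx_k ∧ dx_i ∧ dx_j = sgn(permutation) dx_{(a)} ∧ dx_{(b)} ∧ dx_{(c)} with (a < b < c) sorted:
  d(2*y*(w + y)) includes (∂/∂w)(2*y*(w + y)) dw = (2*y) dw, which multiplied by dx ∧ dy gives (2*y) dx ∧ dy ∧ dw
  d(-x*y - z^2) includes (∂/∂y)(-x*y - z^2) dy = (-x) dy, which multiplied by dx ∧ dz gives (x) dx ∧ dy ∧ dz
  d(x*(2*x - y)) includes (∂/∂x)(x*(2*x - y)) dx = (4*x - y) dx, which multiplied by dy ∧ dw gives (4*x - y) dx ∧ dy ∧ dw
  d(2*z*(-x - y)) includes (∂/∂x)(2*z*(-x - y)) dx = (-2*z) dx, which multiplied by dz ∧ dw gives (-2*z) dx ∧ dz ∧ dw
  d(2*z*(-x - y)) includes (∂/∂y)(2*z*(-x - y)) dy = (-2*z) dy, which multiplied by dz ∧ dw gives (-2*z) dy ∧ dz ∧ dw
Collecting like 3-forms: d(omega) = (4*x + y) dx ∧ dy ∧ dw + (x) dx ∧ dy ∧ dz + (-2*z) dx ∧ dz ∧ dw + (-2*z) dy ∧ dz ∧ dw.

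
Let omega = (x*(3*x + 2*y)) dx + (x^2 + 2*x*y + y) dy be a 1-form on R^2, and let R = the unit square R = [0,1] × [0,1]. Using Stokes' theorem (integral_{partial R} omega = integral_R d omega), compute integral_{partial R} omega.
integral_(partial R) omega = 1

Stokes: integral_partial_R omega = integral_R d omega with d omega = (∂Q/∂x - ∂P/∂y) dx ∧ dy.
  ∂Q/∂x = 2*x + 2*y
  ∂P/∂y = 2*x
  integrand = ∂Q/∂x - ∂P/∂y = 2*y.
Integrating over R: integral_0^1 integral_0^1 (2*y) dx dy = 1.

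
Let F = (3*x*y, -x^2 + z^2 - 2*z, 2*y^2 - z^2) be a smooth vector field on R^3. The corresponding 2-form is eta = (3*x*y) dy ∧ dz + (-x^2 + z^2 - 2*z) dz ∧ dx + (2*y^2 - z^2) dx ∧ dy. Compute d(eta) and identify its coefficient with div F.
d(eta) = (3*y - 2*z) dx ∧ dy ∧ dz; div F = 3*y - 2*z

For a 2-form in R^3 of the form above, applying d gives a 3-form with coefficient ∂P/∂x + ∂Q/∂y + ∂R/∂z:
  ∂P/∂x = 3*y
  ∂Q/∂y = 0
  ∂R/∂z = -2*z
Sum = 3*y - 2*z, which is exactly div F.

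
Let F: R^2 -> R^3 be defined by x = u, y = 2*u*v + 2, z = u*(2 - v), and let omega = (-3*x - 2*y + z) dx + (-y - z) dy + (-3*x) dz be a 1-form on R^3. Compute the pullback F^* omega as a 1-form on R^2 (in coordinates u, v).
F^* omega = (-2*u*v^2 - 6*u*v - 7*u - 4*v - 4) du + (u*(-2*u*v - u - 4)) dv

Using F^*(f dg) = (f ∘ F) d(g ∘ F), substitute each coordinate x_i by F_i(u, v) in f_i, and replace dx_i by d F_i = (∂F_i/∂u) du + (∂F_i/∂v) dv.
  For the x component: f_1(F) = -5*u*v - u - 4; d F_1 = (1) du + (0) dv
  For the y component: f_2(F) = -u*v - 2*u - 2; d F_2 = (2*v) du + (2*u) dv
  For the z component: f_3(F) = -3*u; d F_3 = (2 - v) du + (-u) dv
Combining and collecting du, dv coefficients:
  coeff of du: -2*u*v^2 - 6*u*v - 7*u - 4*v - 4
  coeff of dv: u*(-2*u*v - u - 4)
F^* omega = (-2*u*v^2 - 6*u*v - 7*u - 4*v - 4) du + (u*(-2*u*v - u - 4)) dv.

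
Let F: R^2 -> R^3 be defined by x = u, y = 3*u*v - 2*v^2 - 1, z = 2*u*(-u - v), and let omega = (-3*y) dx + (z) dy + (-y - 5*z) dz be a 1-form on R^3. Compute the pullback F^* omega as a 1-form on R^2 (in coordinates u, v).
F^* omega = (-40*u^3 - 54*u^2*v - 28*u*v^2 - 9*u*v - 4*u - 4*v^3 + 6*v^2 - 2*v + 3) du + (2*u*(-13*u^2 - 6*u*v + 2*v^2 - 1)) dv

Using F^*(f dg) = (f ∘ F) d(g ∘ F), substitute each coordinate x_i by F_i(u, v) in f_i, and replace dx_i by d F_i = (∂F_i/∂u) du + (∂F_i/∂v) dv.
  For the x component: f_1(F) = -9*u*v + 6*v^2 + 3; d F_1 = (1) du + (0) dv
  For the y component: f_2(F) = 2*u*(-u - v); d F_2 = (3*v) du + (3*u - 4*v) dv
  For the z component: f_3(F) = 10*u^2 + 7*u*v + 2*v^2 + 1; d F_3 = (-4*u - 2*v) du + (-2*u) dv
Combining and collecting du, dv coefficients:
  coeff of du: -40*u^3 - 54*u^2*v - 28*u*v^2 - 9*u*v - 4*u - 4*v^3 + 6*v^2 - 2*v + 3
  coeff of dv: 2*u*(-13*u^2 - 6*u*v + 2*v^2 - 1)
F^* omega = (-40*u^3 - 54*u^2*v - 28*u*v^2 - 9*u*v - 4*u - 4*v^3 + 6*v^2 - 2*v + 3) du + (2*u*(-13*u^2 - 6*u*v + 2*v^2 - 1)) dv.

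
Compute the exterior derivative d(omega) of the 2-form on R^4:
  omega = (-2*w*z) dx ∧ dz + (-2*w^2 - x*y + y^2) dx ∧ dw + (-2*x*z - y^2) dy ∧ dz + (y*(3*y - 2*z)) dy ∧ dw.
d(omega) = (-2*z) dx ∧ dz ∧ dw + (x - 2*y) dx ∧ dy ∧ dw + (-2*z) dx ∧ dy ∧ dz + (2*y) dy ∧ dz ∧ dw

For a 2-form omega = sum_{i<j} g_{ij} dx_i ∧ dx_j, the exterior derivative is
  d(omega) = sum_{i<j} d(g_{ij}) ∧ dx_i ∧ dx_j = sum_{i<j, k} (∂g_{ij}/∂x_k) dx_k ∧ dx_i ∧ dx_j.
Expand each term, using dx_k ∧ dx_i ∧ dx_j = sgn(permutation) dx_{(a)} ∧ dx_{(b)} ∧ dx_{(c)} with (a < b < c) sorted:
  d(-2*w*z) includes (∂/∂w)(-2*w*z) dw = (-2*z) dw, which multiplied by dx ∧ dz gives (-2*z) dx ∧ dz ∧ dw
  d(-2*w^2 - x*y + y^2) includes (∂/∂y)(-2*w^2 - x*y + y^2) dy = (-x + 2*y) dy, which multiplied by dx ∧ dw gives (x - 2*y) dx ∧ dy ∧ dw
  d(-2*x*z - y^2) includes (∂/∂x)(-2*x*z - y^2) dx = (-2*z) dx, which multiplied by dy ∧ dz gives (-2*z) dx ∧ dy ∧ dz
  d(y*(3*y - 2*z)) includes (∂/∂z)(y*(3*y - 2*z)) dz = (-2*y) dz, which multiplied by dy ∧ dw gives (2*y) dy ∧ dz ∧ dw
Collecting like 3-forms: d(omega) = (-2*z) dx ∧ dz ∧ dw + (x - 2*y) dx ∧ dy ∧ dw + (-2*z) dx ∧ dy ∧ dz + (2*y) dy ∧ dz ∧ dw.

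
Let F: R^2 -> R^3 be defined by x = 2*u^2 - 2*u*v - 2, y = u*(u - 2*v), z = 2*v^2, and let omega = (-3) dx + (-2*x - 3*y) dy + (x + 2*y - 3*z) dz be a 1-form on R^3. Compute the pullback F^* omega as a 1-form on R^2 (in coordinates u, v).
F^* omega = (-14*u^3 + 34*u^2*v - 20*u*v^2 - 4*u - 2*v) du + (14*u^3 - 4*u^2*v - 24*u*v^2 - 2*u - 24*v^3 - 8*v) dv

Using F^*(f dg) = (f ∘ F) d(g ∘ F), substitute each coordinate x_i by F_i(u, v) in f_i, and replace dx_i by d F_i = (∂F_i/∂u) du + (∂F_i/∂v) dv.
  For the x component: f_1(F) = -3; d F_1 = (4*u - 2*v) du + (-2*u) dv
  For the y component: f_2(F) = -7*u^2 + 10*u*v + 4; d F_2 = (2*u - 2*v) du + (-2*u) dv
  For the z component: f_3(F) = 4*u^2 - 6*u*v - 6*v^2 - 2; d F_3 = (0) du + (4*v) dv
Combining and collecting du, dv coefficients:
  coeff of du: -14*u^3 + 34*u^2*v - 20*u*v^2 - 4*u - 2*v
  coeff of dv: 14*u^3 - 4*u^2*v - 24*u*v^2 - 2*u - 24*v^3 - 8*v
F^* omega = (-14*u^3 + 34*u^2*v - 20*u*v^2 - 4*u - 2*v) du + (14*u^3 - 4*u^2*v - 24*u*v^2 - 2*u - 24*v^3 - 8*v) dv.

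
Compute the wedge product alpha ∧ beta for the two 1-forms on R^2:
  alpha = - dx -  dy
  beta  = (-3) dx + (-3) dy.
alpha ∧ beta = 0

Distribute the wedge, using dx_i ∧ dx_j = -dx_j ∧ dx_i and dx_i ∧ dx_i = 0. For each pair (i, j) with i < j, the coefficient of dx_i ∧ dx_j in alpha ∧ beta is (alpha_i * beta_j - alpha_j * beta_i). Collecting: alpha ∧ beta = 0.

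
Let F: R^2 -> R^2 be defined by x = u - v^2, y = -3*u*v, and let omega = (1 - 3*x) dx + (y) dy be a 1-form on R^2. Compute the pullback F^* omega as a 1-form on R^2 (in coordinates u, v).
F^* omega = (9*u*v^2 - 3*u + 3*v^2 + 1) du + (v*(9*u^2 + 6*u - 6*v^2 - 2)) dv

Using F^*(f dg) = (f ∘ F) d(g ∘ F), substitute each coordinate x_i by F_i(u, v) in f_i, and replace dx_i by d F_i = (∂F_i/∂u) du + (∂F_i/∂v) dv.
  For the x component: f_1(F) = -3*u + 3*v^2 + 1; d F_1 = (1) du + (-2*v) dv
  For the y component: f_2(F) = -3*u*v; d F_2 = (-3*v) du + (-3*u) dv
Combining and collecting du, dv coefficients:
  coeff of du: 9*u*v^2 - 3*u + 3*v^2 + 1
  coeff of dv: v*(9*u^2 + 6*u - 6*v^2 - 2)
F^* omega = (9*u*v^2 - 3*u + 3*v^2 + 1) du + (v*(9*u^2 + 6*u - 6*v^2 - 2)) dv.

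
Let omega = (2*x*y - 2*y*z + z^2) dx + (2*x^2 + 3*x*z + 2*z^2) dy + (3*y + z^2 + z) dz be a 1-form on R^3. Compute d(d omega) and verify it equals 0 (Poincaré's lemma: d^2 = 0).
d(d omega) = 0

Step 1: d omega = sum_{i<j} (∂f_j/∂x_i - ∂f_i/∂x_j) dx_i ∧ dx_j:
  coeff of dx ∧ dy: 2*x + 5*z
  coeff of dx ∧ dz: 2*y - 2*z
  coeff of dy ∧ dz: -3*x - 4*z + 3
Step 2: Apply d again to each 2-form coefficient. The only possible 3-form in R^3 is dx ∧ dy ∧ dz, with coefficient
  ∂(coeff of dy∧dz)/∂x - ∂(coeff of dx∧dz)/∂y + ∂(coeff of dx∧dy)/∂z
  = ∂/∂x (-3*x - 4*z + 3) - ∂/∂y (2*y - 2*z) + ∂/∂z (2*x + 5*z).
Each of these terms simplifies to sums of mixed partials that cancel in pairs. The result is 0 (by equality of mixed partials for smooth functions — Schwarz / Clairaut).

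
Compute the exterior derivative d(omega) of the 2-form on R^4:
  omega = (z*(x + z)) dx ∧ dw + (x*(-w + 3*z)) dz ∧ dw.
d(omega) = (-w - x + z) dx ∧ dz ∧ dw

For a 2-form omega = sum_{i<j} g_{ij} dx_i ∧ dx_j, the exterior derivative is
  d(omega) = sum_{i<j} d(g_{ij}) ∧ dx_i ∧ dx_j = sum_{i<j, k} (∂g_{ij}/∂x_k) dx_k ∧ dx_i ∧ dx_j.
Expand each term, using dx_k ∧ dx_i ∧ dx_j = sgn(permutation) dx_{(a)} ∧ dx_{(b)} ∧ dx_{(c)} with (a < b < c) sorted:
  d(z*(x + z)) includes (∂/∂z)(z*(x + z)) dz = (x + 2*z) dz, which multiplied by dx ∧ dw gives (-x - 2*z) dx ∧ dz ∧ dw
  d(x*(-w + 3*z)) includes (∂/∂x)(x*(-w + 3*z)) dx = (-w + 3*z) dx, which multiplied by dz ∧ dw gives (-w + 3*z) dx ∧ dz ∧ dw
Collecting like 3-forms: d(omega) = (-w - x + z) dx ∧ dz ∧ dw.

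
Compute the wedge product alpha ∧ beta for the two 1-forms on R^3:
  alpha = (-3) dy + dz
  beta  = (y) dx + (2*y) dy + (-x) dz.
alpha ∧ beta = (3*y) dx ∧ dy + (3*x - 2*y) dy ∧ dz + (-y) dx ∧ dz

Distribute the wedge, using dx_i ∧ dx_j = -dx_j ∧ dx_i and dx_i ∧ dx_i = 0. For each pair (i, j) with i < j, the coefficient of dx_i ∧ dx_j in alpha ∧ beta is (alpha_i * beta_j - alpha_j * beta_i). Collecting: alpha ∧ beta = (3*y) dx ∧ dy + (3*x - 2*y) dy ∧ dz + (-y) dx ∧ dz.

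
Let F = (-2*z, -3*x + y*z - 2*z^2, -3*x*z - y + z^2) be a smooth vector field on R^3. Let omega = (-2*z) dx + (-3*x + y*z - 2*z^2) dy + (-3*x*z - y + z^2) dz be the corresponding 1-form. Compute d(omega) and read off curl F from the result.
d(omega) = (-y + 4*z - 1) dy ∧ dz + (3*z - 2) dz ∧ dx + (-3) dx ∧ dy; curl F = (-y + 4*z - 1, 3*z - 2, -3)

d omega = sum_{i<j} (∂f_j/∂x_i - ∂f_i/∂x_j) dx_i ∧ dx_j. Under the identification (dy ∧ dz, dz ∧ dx, dx ∧ dy) ↔ (e_x, e_y, e_z), the coefficients are exactly the components of curl F. Compute:
  ∂R/∂y - ∂Q/∂z = (-1) - (y - 4*z) = -y + 4*z - 1
  ∂P/∂z - ∂R/∂x = (-2) - (-3*z) = 3*z - 2
  ∂Q/∂x - ∂P/∂y = (-3) - (0) = -3.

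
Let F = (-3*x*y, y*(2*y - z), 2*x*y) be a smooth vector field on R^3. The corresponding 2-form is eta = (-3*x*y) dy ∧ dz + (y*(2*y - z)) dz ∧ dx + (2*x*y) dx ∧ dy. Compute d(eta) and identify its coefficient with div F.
d(eta) = (y - z) dx ∧ dy ∧ dz; div F = y - z

For a 2-form in R^3 of the form above, applying d gives a 3-form with coefficient ∂P/∂x + ∂Q/∂y + ∂R/∂z:
  ∂P/∂x = -3*y
  ∂Q/∂y = 4*y - z
  ∂R/∂z = 0
Sum = y - z, which is exactly div F.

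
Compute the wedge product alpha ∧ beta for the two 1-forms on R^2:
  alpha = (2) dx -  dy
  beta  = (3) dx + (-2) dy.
alpha ∧ beta = (-1) dx ∧ dy

Distribute the wedge, using dx_i ∧ dx_j = -dx_j ∧ dx_i and dx_i ∧ dx_i = 0. For each pair (i, j) with i < j, the coefficient of dx_i ∧ dx_j in alpha ∧ beta is (alpha_i * beta_j - alpha_j * beta_i). Collecting: alpha ∧ beta = (-1) dx ∧ dy.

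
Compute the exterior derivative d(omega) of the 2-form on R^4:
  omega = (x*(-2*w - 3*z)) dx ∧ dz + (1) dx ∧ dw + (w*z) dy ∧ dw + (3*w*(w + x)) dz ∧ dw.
d(omega) = (3*w - 2*x) dx ∧ dz ∧ dw + (-w) dy ∧ dz ∧ dw

For a 2-form omega = sum_{i<j} g_{ij} dx_i ∧ dx_j, the exterior derivative is
  d(omega) = sum_{i<j} d(g_{ij}) ∧ dx_i ∧ dx_j = sum_{i<j, k} (∂g_{ij}/∂x_k) dx_k ∧ dx_i ∧ dx_j.
Expand each term, using dx_k ∧ dx_i ∧ dx_j = sgn(permutation) dx_{(a)} ∧ dx_{(b)} ∧ dx_{(c)} with (a < b < c) sorted:
  d(x*(-2*w - 3*z)) includes (∂/∂w)(x*(-2*w - 3*z)) dw = (-2*x) dw, which multiplied by dx ∧ dz gives (-2*x) dx ∧ dz ∧ dw
  d(w*z) includes (∂/∂z)(w*z) dz = (w) dz, which multiplied by dy ∧ dw gives (-w) dy ∧ dz ∧ dw
  d(3*w*(w + x)) includes (∂/∂x)(3*w*(w + x)) dx = (3*w) dx, which multiplied by dz ∧ dw gives (3*w) dx ∧ dz ∧ dw
Collecting like 3-forms: d(omega) = (3*w - 2*x) dx ∧ dz ∧ dw + (-w) dy ∧ dz ∧ dw.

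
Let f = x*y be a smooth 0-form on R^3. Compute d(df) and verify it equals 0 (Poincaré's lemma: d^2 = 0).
d(df) = 0

Step 1: df = sum_i (∂f/∂x_i) dx_i = (y) dx + (x) dy + (0) dz.
Step 2: Apply d again. Using the 1-form formula, the coefficient of dx ∧ dy in d(df) is ∂^2 f/∂x ∂y - ∂^2 f/∂y ∂x = (1) - (1) = 0 (equality of mixed partials for smooth f).
Similarly for dx ∧ dz and dy ∧ dz — all coefficients vanish. So d(df) = 0.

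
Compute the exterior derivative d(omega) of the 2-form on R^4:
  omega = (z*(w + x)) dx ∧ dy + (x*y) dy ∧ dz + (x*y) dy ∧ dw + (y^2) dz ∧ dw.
d(omega) = (w + x + y) dx ∧ dy ∧ dz + (y + z) dx ∧ dy ∧ dw + (2*y) dy ∧ dz ∧ dw

For a 2-form omega = sum_{i<j} g_{ij} dx_i ∧ dx_j, the exterior derivative is
  d(omega) = sum_{i<j} d(g_{ij}) ∧ dx_i ∧ dx_j = sum_{i<j, k} (∂g_{ij}/∂x_k) dx_k ∧ dx_i ∧ dx_j.
Expand each term, using dx_k ∧ dx_i ∧ dx_j = sgn(permutation) dx_{(a)} ∧ dx_{(b)} ∧ dx_{(c)} with (a < b < c) sorted:
  d(z*(w + x)) includes (∂/∂z)(z*(w + x)) dz = (w + x) dz, which multiplied by dx ∧ dy gives (w + x) dx ∧ dy ∧ dz
  d(z*(w + x)) includes (∂/∂w)(z*(w + x)) dw = (z) dw, which multiplied by dx ∧ dy gives (z) dx ∧ dy ∧ dw
  d(x*y) includes (∂/∂x)(x*y) dx = (y) dx, which multiplied by dy ∧ dz gives (y) dx ∧ dy ∧ dz
  d(x*y) includes (∂/∂x)(x*y) dx = (y) dx, which multiplied by dy ∧ dw gives (y) dx ∧ dy ∧ dw
  d(y^2) includes (∂/∂y)(y^2) dy = (2*y) dy, which multiplied by dz ∧ dw gives (2*y) dy ∧ dz ∧ dw
Collecting like 3-forms: d(omega) = (w + x + y) dx ∧ dy ∧ dz + (y + z) dx ∧ dy ∧ dw + (2*y) dy ∧ dz ∧ dw.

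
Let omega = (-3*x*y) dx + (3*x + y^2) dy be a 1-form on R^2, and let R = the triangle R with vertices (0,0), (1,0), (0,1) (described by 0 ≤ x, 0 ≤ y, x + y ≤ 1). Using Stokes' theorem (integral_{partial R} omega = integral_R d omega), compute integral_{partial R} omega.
integral_(partial R) omega = 2

Stokes: integral_partial_R omega = integral_R d omega with d omega = (∂Q/∂x - ∂P/∂y) dx ∧ dy.
  ∂Q/∂x = 3
  ∂P/∂y = -3*x
  integrand = ∂Q/∂x - ∂P/∂y = 3*x + 3.
Integrating over R: integral_0^1 integral_0^{1-x} (3*x + 3) dy dx = 2.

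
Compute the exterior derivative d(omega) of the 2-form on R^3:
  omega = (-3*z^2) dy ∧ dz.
d(omega) = 0

For a 2-form omega = sum_{i<j} g_{ij} dx_i ∧ dx_j, the exterior derivative is
  d(omega) = sum_{i<j} d(g_{ij}) ∧ dx_i ∧ dx_j = sum_{i<j, k} (∂g_{ij}/∂x_k) dx_k ∧ dx_i ∧ dx_j.
Expand each term, using dx_k ∧ dx_i ∧ dx_j = sgn(permutation) dx_{(a)} ∧ dx_{(b)} ∧ dx_{(c)} with (a < b < c) sorted:

Collecting like 3-forms: d(omega) = 0.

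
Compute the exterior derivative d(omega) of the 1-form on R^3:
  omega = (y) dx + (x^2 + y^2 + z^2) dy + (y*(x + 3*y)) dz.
d(omega) = (2*x - 1) dx ∧ dy + (y) dx ∧ dz + (x + 6*y - 2*z) dy ∧ dz

For a 1-form omega = sum_i f_i dx_i, the exterior derivative is
  d(omega) = sum_{i < j} (∂f_j/∂x_i - ∂f_i/∂x_j) dx_i ∧ dx_j.
  coefficient of dx ∧ dy: ∂f_2/∂x - ∂f_1/∂y = ∂(x^2 + y^2 + z^2)/∂x - ∂(y)/∂y = 2*x - 1
  coefficient of dx ∧ dz: ∂f_3/∂x - ∂f_1/∂z = ∂(y*(x + 3*y))/∂x - ∂(y)/∂z = y
  coefficient of dy ∧ dz: ∂f_3/∂y - ∂f_2/∂z = ∂(y*(x + 3*y))/∂y - ∂(x^2 + y^2 + z^2)/∂z = x + 6*y - 2*z
Assembling: d(omega) = (2*x - 1) dx ∧ dy + (y) dx ∧ dz + (x + 6*y - 2*z) dy ∧ dz.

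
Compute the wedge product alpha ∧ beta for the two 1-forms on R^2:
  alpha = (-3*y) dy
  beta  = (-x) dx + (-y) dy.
alpha ∧ beta = (-3*x*y) dx ∧ dy

Distribute the wedge, using dx_i ∧ dx_j = -dx_j ∧ dx_i and dx_i ∧ dx_i = 0. For each pair (i, j) with i < j, the coefficient of dx_i ∧ dx_j in alpha ∧ beta is (alpha_i * beta_j - alpha_j * beta_i). Collecting: alpha ∧ beta = (-3*x*y) dx ∧ dy.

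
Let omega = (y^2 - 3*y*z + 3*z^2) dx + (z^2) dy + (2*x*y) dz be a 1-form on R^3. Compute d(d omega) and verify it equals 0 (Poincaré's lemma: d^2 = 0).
d(d omega) = 0

Step 1: d omega = sum_{i<j} (∂f_j/∂x_i - ∂f_i/∂x_j) dx_i ∧ dx_j:
  coeff of dx ∧ dy: -2*y + 3*z
  coeff of dx ∧ dz: 5*y - 6*z
  coeff of dy ∧ dz: 2*x - 2*z
Step 2: Apply d again to each 2-form coefficient. The only possible 3-form in R^3 is dx ∧ dy ∧ dz, with coefficient
  ∂(coeff of dy∧dz)/∂x - ∂(coeff of dx∧dz)/∂y + ∂(coeff of dx∧dy)/∂z
  = ∂/∂x (2*x - 2*z) - ∂/∂y (5*y - 6*z) + ∂/∂z (-2*y + 3*z).
Each of these terms simplifies to sums of mixed partials that cancel in pairs. The result is 0 (by equality of mixed partials for smooth functions — Schwarz / Clairaut).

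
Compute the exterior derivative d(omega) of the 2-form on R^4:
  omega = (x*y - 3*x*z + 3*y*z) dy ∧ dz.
d(omega) = (y - 3*z) dx ∧ dy ∧ dz

For a 2-form omega = sum_{i<j} g_{ij} dx_i ∧ dx_j, the exterior derivative is
  d(omega) = sum_{i<j} d(g_{ij}) ∧ dx_i ∧ dx_j = sum_{i<j, k} (∂g_{ij}/∂x_k) dx_k ∧ dx_i ∧ dx_j.
Expand each term, using dx_k ∧ dx_i ∧ dx_j = sgn(permutation) dx_{(a)} ∧ dx_{(b)} ∧ dx_{(c)} with (a < b < c) sorted:
  d(x*y - 3*x*z + 3*y*z) includes (∂/∂x)(x*y - 3*x*z + 3*y*z) dx = (y - 3*z) dx, which multiplied by dy ∧ dz gives (y - 3*z) dx ∧ dy ∧ dz
Collecting like 3-forms: d(omega) = (y - 3*z) dx ∧ dy ∧ dz.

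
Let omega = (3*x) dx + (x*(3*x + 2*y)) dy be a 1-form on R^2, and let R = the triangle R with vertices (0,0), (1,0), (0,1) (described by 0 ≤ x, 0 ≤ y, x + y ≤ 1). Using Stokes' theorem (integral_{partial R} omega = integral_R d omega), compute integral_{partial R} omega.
integral_(partial R) omega = 4/3

Stokes: integral_partial_R omega = integral_R d omega with d omega = (∂Q/∂x - ∂P/∂y) dx ∧ dy.
  ∂Q/∂x = 6*x + 2*y
  ∂P/∂y = 0
  integrand = ∂Q/∂x - ∂P/∂y = 6*x + 2*y.
Integrating over R: integral_0^1 integral_0^{1-x} (6*x + 2*y) dy dx = 4/3.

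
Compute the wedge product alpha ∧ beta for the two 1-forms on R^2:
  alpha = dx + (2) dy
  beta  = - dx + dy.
alpha ∧ beta = (3) dx ∧ dy

Distribute the wedge, using dx_i ∧ dx_j = -dx_j ∧ dx_i and dx_i ∧ dx_i = 0. For each pair (i, j) with i < j, the coefficient of dx_i ∧ dx_j in alpha ∧ beta is (alpha_i * beta_j - alpha_j * beta_i). Collecting: alpha ∧ beta = (3) dx ∧ dy.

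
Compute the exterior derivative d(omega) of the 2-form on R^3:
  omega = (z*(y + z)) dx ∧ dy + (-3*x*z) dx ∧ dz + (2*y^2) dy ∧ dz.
d(omega) = (y + 2*z) dx ∧ dy ∧ dz

For a 2-form omega = sum_{i<j} g_{ij} dx_i ∧ dx_j, the exterior derivative is
  d(omega) = sum_{i<j} d(g_{ij}) ∧ dx_i ∧ dx_j = sum_{i<j, k} (∂g_{ij}/∂x_k) dx_k ∧ dx_i ∧ dx_j.
Expand each term, using dx_k ∧ dx_i ∧ dx_j = sgn(permutation) dx_{(a)} ∧ dx_{(b)} ∧ dx_{(c)} with (a < b < c) sorted:
  d(z*(y + z)) includes (∂/∂z)(z*(y + z)) dz = (y + 2*z) dz, which multiplied by dx ∧ dy gives (y + 2*z) dx ∧ dy ∧ dz
Collecting like 3-forms: d(omega) = (y + 2*z) dx ∧ dy ∧ dz.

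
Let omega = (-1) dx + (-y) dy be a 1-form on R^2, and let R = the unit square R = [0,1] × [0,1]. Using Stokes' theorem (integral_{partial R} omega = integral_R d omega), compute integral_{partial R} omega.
integral_(partial R) omega = 0

Stokes: integral_partial_R omega = integral_R d omega with d omega = (∂Q/∂x - ∂P/∂y) dx ∧ dy.
  ∂Q/∂x = 0
  ∂P/∂y = 0
  integrand = ∂Q/∂x - ∂P/∂y = 0.
Integrating over R: integral_0^1 integral_0^1 (0) dx dy = 0.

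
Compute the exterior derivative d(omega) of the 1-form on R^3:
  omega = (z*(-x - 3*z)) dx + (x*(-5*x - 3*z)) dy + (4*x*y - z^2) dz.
d(omega) = (-10*x - 3*z) dx ∧ dy + (x + 4*y + 6*z) dx ∧ dz + (7*x) dy ∧ dz

For a 1-form omega = sum_i f_i dx_i, the exterior derivative is
  d(omega) = sum_{i < j} (∂f_j/∂x_i - ∂f_i/∂x_j) dx_i ∧ dx_j.
  coefficient of dx ∧ dy: ∂f_2/∂x - ∂f_1/∂y = ∂(x*(-5*x - 3*z))/∂x - ∂(z*(-x - 3*z))/∂y = -10*x - 3*z
  coefficient of dx ∧ dz: ∂f_3/∂x - ∂f_1/∂z = ∂(4*x*y - z^2)/∂x - ∂(z*(-x - 3*z))/∂z = x + 4*y + 6*z
  coefficient of dy ∧ dz: ∂f_3/∂y - ∂f_2/∂z = ∂(4*x*y - z^2)/∂y - ∂(x*(-5*x - 3*z))/∂z = 7*x
Assembling: d(omega) = (-10*x - 3*z) dx ∧ dy + (x + 4*y + 6*z) dx ∧ dz + (7*x) dy ∧ dz.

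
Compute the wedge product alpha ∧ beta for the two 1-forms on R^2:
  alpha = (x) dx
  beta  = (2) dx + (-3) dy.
alpha ∧ beta = (-3*x) dx ∧ dy

Distribute the wedge, using dx_i ∧ dx_j = -dx_j ∧ dx_i and dx_i ∧ dx_i = 0. For each pair (i, j) with i < j, the coefficient of dx_i ∧ dx_j in alpha ∧ beta is (alpha_i * beta_j - alpha_j * beta_i). Collecting: alpha ∧ beta = (-3*x) dx ∧ dy.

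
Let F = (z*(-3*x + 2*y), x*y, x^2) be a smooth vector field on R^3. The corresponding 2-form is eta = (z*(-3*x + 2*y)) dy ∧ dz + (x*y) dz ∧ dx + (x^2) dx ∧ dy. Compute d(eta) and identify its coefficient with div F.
d(eta) = (x - 3*z) dx ∧ dy ∧ dz; div F = x - 3*z

For a 2-form in R^3 of the form above, applying d gives a 3-form with coefficient ∂P/∂x + ∂Q/∂y + ∂R/∂z:
  ∂P/∂x = -3*z
  ∂Q/∂y = x
  ∂R/∂z = 0
Sum = x - 3*z, which is exactly div F.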